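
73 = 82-9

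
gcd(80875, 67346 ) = 1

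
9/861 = 3/287 = 0.01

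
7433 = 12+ 7421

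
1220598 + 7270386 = 8490984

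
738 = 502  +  236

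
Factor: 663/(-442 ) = - 3/2 = -2^ (- 1) * 3^1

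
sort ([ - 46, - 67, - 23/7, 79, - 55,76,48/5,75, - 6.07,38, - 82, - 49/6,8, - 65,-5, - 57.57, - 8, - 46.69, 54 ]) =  [-82,-67, - 65,  -  57.57, - 55, - 46.69, - 46, - 49/6, - 8,  -  6.07, - 5, - 23/7, 8,48/5,38, 54,75,76, 79 ]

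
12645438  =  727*17394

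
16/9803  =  16/9803  =  0.00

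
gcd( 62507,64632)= 1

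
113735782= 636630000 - 522894218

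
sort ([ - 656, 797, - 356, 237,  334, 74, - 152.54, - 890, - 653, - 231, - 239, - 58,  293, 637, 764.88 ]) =[ - 890, - 656, - 653, - 356,-239, - 231, -152.54, - 58,74, 237,  293, 334,637, 764.88, 797]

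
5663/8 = 5663/8 = 707.88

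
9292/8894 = 1 + 199/4447= 1.04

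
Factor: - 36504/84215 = -2^3*3^3*5^(-1) * 13^2* 16843^(- 1 ) 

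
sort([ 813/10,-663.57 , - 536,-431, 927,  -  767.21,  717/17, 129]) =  [- 767.21, - 663.57, - 536,-431, 717/17,  813/10, 129,927]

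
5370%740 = 190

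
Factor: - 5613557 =-163^1*34439^1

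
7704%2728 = 2248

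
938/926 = 469/463 = 1.01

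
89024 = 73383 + 15641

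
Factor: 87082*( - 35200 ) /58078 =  - 1532643200/29039 = -2^7* 5^2*11^1 * 71^(-1) * 409^ (-1)*43541^1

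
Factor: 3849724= 2^2*962431^1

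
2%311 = 2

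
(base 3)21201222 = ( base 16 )160A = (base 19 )FBI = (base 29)6KG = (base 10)5642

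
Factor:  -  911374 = -2^1 * 455687^1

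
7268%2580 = 2108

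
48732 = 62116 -13384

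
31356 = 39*804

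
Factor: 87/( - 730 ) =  - 2^ ( - 1 )*3^1*5^( - 1)* 29^1*73^ (  -  1 ) 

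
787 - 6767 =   -  5980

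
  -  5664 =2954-8618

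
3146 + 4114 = 7260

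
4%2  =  0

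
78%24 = 6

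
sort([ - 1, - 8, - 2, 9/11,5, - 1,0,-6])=[  -  8, - 6,-2, - 1, - 1,0, 9/11, 5 ]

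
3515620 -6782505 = -3266885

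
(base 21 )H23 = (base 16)1d76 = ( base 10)7542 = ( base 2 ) 1110101110110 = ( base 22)fci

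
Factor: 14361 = 3^1 * 4787^1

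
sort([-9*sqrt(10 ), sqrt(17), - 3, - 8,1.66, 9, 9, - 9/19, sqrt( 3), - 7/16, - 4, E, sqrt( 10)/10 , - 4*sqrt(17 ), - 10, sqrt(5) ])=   [ - 9 * sqrt ( 10), - 4 * sqrt (17 ), - 10, - 8, - 4, - 3,  -  9/19, - 7/16,  sqrt(10)/10, 1.66, sqrt(3), sqrt( 5 ), E , sqrt( 17), 9,9 ]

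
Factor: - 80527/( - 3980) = 2^ ( - 2 )*5^( -1 )*199^( - 1) * 80527^1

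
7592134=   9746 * 779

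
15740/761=20 + 520/761 = 20.68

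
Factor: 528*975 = 2^4 * 3^2 * 5^2*11^1*13^1 = 514800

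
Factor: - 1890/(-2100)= 2^( - 1)*3^2*5^(-1) = 9/10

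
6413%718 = 669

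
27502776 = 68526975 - 41024199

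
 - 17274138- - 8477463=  - 8796675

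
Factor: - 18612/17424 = - 2^( - 2) *11^( - 1)*47^1 = -47/44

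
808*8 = 6464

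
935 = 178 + 757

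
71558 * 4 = 286232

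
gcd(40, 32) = 8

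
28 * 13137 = 367836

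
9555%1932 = 1827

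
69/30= 2+3/10=2.30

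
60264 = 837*72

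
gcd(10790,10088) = 26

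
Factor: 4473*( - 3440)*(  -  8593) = 2^4*3^2*5^1 *7^1*13^1*43^1 *71^1*661^1= 132221522160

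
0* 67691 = 0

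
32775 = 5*6555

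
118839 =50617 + 68222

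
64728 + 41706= 106434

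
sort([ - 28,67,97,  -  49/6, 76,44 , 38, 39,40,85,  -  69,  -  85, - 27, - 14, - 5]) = [ - 85, - 69, - 28, - 27,-14, - 49/6,-5, 38, 39,40,44,  67,76,85,97]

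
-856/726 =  - 2 + 298/363 = - 1.18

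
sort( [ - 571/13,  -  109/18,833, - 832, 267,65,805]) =[- 832, - 571/13,-109/18,  65,267,805, 833] 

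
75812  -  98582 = -22770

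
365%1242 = 365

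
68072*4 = 272288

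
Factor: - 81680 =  - 2^4*5^1*1021^1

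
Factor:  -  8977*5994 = -53808138 = - 2^1*3^4*37^1 * 47^1*191^1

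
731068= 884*827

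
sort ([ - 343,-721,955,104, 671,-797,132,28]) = [ - 797,  -  721, - 343,  28,104,132,671,955]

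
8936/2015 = 8936/2015 =4.43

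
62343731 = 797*78223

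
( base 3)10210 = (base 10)102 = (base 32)36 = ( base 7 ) 204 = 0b1100110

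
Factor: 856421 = 856421^1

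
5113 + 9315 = 14428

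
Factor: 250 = 2^1*5^3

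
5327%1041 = 122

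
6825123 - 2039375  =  4785748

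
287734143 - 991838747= - 704104604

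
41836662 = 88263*474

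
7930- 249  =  7681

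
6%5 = 1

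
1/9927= 1/9927=0.00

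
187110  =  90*2079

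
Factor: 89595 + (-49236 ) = 40359 = 3^1 * 11^1*1223^1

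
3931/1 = 3931 = 3931.00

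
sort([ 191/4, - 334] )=[ - 334, 191/4 ] 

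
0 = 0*73042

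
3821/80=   3821/80  =  47.76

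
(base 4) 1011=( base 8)105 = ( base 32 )25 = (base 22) 33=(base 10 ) 69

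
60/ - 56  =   - 15/14 = - 1.07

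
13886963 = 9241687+4645276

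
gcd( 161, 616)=7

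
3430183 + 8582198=12012381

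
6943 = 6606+337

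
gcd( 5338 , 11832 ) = 34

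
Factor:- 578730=-2^1 * 3^1*5^1*101^1*191^1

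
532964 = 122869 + 410095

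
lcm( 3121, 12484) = 12484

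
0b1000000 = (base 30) 24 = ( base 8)100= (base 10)64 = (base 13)4C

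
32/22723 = 32/22723 = 0.00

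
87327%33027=21273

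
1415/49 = 1415/49 = 28.88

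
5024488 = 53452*94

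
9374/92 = 101+41/46 = 101.89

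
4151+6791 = 10942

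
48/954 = 8/159 = 0.05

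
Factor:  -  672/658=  - 2^4*3^1*47^(-1) = -48/47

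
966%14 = 0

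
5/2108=5/2108  =  0.00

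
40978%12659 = 3001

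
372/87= 124/29 = 4.28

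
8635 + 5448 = 14083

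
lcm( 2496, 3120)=12480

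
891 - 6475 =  - 5584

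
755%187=7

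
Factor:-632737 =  - 7^2*37^1*349^1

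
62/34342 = 31/17171=0.00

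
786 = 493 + 293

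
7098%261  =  51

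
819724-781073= 38651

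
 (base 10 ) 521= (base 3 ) 201022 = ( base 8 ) 1011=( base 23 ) mf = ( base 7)1343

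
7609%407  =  283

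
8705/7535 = 1741/1507 = 1.16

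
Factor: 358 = 2^1 * 179^1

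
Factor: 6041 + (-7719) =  - 1678  =  -  2^1*839^1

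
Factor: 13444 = 2^2 * 3361^1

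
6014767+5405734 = 11420501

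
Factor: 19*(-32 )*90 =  - 2^6 * 3^2  *  5^1*19^1 = - 54720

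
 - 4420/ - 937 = 4 + 672/937 = 4.72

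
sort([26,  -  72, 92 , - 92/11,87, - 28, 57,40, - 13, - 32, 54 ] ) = [ - 72, - 32, - 28, - 13, - 92/11, 26,40,54, 57, 87 , 92 ]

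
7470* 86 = 642420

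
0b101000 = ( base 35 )15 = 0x28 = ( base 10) 40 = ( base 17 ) 26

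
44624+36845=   81469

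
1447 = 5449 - 4002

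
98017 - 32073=65944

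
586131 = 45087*13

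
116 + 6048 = 6164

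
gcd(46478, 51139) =1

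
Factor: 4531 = 23^1*197^1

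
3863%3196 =667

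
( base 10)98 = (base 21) 4e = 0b1100010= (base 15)68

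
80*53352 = 4268160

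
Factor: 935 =5^1* 11^1* 17^1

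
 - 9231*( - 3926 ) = 36240906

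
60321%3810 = 3171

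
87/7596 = 29/2532 = 0.01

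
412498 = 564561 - 152063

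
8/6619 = 8/6619 = 0.00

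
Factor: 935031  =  3^1*311677^1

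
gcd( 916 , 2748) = 916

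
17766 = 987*18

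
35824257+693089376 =728913633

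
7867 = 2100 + 5767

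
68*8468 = 575824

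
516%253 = 10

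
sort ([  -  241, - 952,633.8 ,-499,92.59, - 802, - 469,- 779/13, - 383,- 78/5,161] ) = [ - 952, - 802,  -  499, - 469,-383, - 241, - 779/13,- 78/5, 92.59, 161,633.8]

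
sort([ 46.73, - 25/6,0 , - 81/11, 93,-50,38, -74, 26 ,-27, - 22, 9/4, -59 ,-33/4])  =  [ - 74 ,-59,-50, - 27,-22,- 33/4, - 81/11, - 25/6, 0,9/4,26,38,46.73,93 ] 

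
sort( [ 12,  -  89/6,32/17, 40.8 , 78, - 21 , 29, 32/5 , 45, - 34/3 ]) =[- 21 , - 89/6, - 34/3, 32/17, 32/5,12,  29, 40.8, 45, 78]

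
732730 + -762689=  - 29959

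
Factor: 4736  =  2^7 * 37^1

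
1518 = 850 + 668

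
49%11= 5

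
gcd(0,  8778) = 8778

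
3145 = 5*629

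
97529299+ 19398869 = 116928168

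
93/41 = 2 + 11/41 = 2.27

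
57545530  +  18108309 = 75653839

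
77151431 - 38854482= 38296949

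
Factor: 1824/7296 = 2^(-2) =1/4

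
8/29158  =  4/14579 = 0.00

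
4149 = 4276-127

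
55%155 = 55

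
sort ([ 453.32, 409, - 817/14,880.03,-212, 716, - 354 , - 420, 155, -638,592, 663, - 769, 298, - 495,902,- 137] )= [  -  769, - 638,-495, - 420, - 354, - 212 , - 137, - 817/14,155, 298, 409, 453.32, 592, 663, 716, 880.03,  902]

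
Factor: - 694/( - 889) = 2^1*7^( - 1)*127^( - 1 )*347^1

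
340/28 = 85/7 = 12.14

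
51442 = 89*578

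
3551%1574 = 403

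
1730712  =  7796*222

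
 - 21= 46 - 67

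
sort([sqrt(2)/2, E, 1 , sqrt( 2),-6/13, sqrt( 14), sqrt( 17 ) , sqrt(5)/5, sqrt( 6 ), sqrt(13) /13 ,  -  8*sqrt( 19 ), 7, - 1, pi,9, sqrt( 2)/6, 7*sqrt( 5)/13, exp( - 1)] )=[ - 8*sqrt(19), - 1,  -  6/13, sqrt( 2) /6, sqrt(13)/13,exp( - 1), sqrt( 5 ) /5, sqrt( 2)/2, 1,7*sqrt(5) /13,sqrt( 2), sqrt( 6),E,pi , sqrt(14), sqrt (17 ), 7,9]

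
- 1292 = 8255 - 9547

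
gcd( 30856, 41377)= 7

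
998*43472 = 43385056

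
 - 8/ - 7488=1/936=0.00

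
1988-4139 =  - 2151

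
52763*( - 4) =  - 211052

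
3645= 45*81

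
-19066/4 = -9533/2 = -4766.50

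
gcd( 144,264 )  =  24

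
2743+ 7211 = 9954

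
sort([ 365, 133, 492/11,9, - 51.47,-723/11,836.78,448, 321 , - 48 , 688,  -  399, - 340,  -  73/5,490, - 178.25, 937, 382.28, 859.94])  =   [-399 ,-340 , - 178.25, - 723/11,  -  51.47, - 48 , - 73/5,9,492/11,133, 321, 365,382.28, 448, 490 , 688, 836.78, 859.94, 937]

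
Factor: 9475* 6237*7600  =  2^4*3^4*5^4*7^1*11^1*19^1*379^1  =  449126370000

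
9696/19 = 9696/19  =  510.32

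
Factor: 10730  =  2^1*5^1 * 29^1*37^1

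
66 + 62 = 128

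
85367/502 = 170 + 27/502=170.05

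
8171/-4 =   -  8171/4 = - 2042.75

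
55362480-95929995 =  -40567515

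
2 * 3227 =6454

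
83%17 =15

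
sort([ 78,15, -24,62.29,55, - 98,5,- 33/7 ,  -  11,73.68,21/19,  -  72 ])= [  -  98 ,-72, - 24, - 11,-33/7,21/19, 5,15,55,62.29 , 73.68, 78 ]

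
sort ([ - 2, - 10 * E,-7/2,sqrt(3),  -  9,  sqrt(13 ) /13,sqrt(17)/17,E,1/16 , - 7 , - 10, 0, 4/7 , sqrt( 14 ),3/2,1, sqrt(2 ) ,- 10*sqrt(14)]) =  [ - 10  *  sqrt (14 ), - 10 *E, - 10, - 9, -7,  -  7/2,-2, 0, 1/16,sqrt(17)/17,sqrt( 13 )/13,4/7, 1,  sqrt( 2 ),3/2,  sqrt( 3),E, sqrt (14 ) ] 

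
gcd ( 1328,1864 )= 8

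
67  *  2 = 134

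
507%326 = 181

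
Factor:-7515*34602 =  - 260034030  =  -2^1*3^3*5^1 * 73^1*79^1*167^1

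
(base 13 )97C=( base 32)1io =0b11001011000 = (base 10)1624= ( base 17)5A9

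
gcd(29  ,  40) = 1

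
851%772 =79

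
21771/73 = 21771/73 = 298.23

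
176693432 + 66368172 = 243061604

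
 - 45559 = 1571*( - 29 ) 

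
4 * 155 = 620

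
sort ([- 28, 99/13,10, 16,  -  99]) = [-99, - 28, 99/13, 10, 16]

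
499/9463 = 499/9463 = 0.05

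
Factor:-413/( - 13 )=7^1*13^( - 1) *59^1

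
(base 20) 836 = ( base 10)3266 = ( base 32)362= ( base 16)CC2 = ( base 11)24aa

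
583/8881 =583/8881 = 0.07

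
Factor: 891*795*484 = 342838980 = 2^2*3^5*5^1*11^3 *53^1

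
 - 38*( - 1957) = 74366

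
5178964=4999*1036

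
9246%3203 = 2840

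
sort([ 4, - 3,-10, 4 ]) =[ - 10, - 3,4,4]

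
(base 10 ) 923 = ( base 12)64b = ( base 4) 32123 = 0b1110011011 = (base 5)12143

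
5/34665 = 1/6933 =0.00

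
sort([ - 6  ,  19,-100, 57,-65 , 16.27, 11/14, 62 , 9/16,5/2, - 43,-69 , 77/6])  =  [ - 100 , - 69 ,  -  65 , - 43, - 6 , 9/16,11/14,5/2, 77/6, 16.27,19,57, 62]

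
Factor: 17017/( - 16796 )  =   - 77/76=-2^( - 2)*  7^1 * 11^1*19^(-1) 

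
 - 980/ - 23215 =196/4643 = 0.04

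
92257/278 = 92257/278 = 331.86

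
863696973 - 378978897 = 484718076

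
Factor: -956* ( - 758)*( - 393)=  - 284786664 = -2^3*3^1*131^1*239^1*379^1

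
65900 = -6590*( - 10 ) 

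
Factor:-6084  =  -2^2*3^2*13^2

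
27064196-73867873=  - 46803677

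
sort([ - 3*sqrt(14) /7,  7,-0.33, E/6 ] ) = [ - 3 *sqrt( 14) /7,-0.33, E/6,  7]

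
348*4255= 1480740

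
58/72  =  29/36 = 0.81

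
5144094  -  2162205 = 2981889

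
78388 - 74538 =3850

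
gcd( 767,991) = 1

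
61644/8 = 7705 + 1/2 = 7705.50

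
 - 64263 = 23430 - 87693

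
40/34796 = 10/8699 = 0.00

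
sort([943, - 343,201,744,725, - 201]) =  [ - 343, - 201,201, 725,744, 943]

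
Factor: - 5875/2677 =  - 5^3*47^1 * 2677^(  -  1 ) 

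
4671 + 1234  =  5905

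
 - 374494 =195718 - 570212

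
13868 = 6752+7116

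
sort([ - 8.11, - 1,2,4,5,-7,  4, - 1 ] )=[-8.11, - 7 , - 1, - 1 , 2, 4,4, 5]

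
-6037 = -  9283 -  - 3246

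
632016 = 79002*8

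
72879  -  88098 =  - 15219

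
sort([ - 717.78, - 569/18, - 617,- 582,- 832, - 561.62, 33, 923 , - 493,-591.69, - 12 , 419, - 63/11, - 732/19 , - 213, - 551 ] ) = [ - 832, - 717.78, - 617, - 591.69, - 582, - 561.62,-551,-493, - 213 , - 732/19 , - 569/18, - 12,  -  63/11,33 , 419,923 ] 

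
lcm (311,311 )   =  311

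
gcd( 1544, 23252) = 4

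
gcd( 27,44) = 1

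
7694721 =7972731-278010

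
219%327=219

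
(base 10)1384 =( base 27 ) 1O7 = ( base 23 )2e4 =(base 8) 2550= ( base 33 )18v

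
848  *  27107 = 22986736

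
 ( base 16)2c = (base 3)1122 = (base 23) 1l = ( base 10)44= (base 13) 35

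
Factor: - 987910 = - 2^1 * 5^1*7^1*11^1*1283^1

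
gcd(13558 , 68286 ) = 2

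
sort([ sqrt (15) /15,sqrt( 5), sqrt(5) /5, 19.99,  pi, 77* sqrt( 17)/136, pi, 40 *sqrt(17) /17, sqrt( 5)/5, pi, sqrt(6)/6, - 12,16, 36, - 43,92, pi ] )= [ - 43, - 12, sqrt( 15) /15,sqrt (6)/6, sqrt( 5)/5,sqrt( 5) /5,  sqrt (5 ),77 * sqrt( 17)/136, pi, pi,pi, pi,40 * sqrt(17)/17,  16,  19.99, 36, 92]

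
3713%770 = 633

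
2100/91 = 300/13=23.08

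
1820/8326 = 910/4163 =0.22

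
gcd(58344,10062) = 78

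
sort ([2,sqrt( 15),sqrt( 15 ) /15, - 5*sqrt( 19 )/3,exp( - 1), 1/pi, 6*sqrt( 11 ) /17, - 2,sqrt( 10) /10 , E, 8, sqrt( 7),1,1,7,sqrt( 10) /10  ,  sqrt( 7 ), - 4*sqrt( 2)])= [-5*  sqrt(19) /3, - 4*sqrt( 2 ),-2, sqrt(15) /15, sqrt ( 10 )/10,sqrt(  10 )/10, 1/pi,exp( - 1), 1,  1, 6*sqrt( 11 )/17,2,  sqrt( 7 ), sqrt( 7 ) , E, sqrt( 15),7,8]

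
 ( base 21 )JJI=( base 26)D08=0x225c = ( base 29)AD9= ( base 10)8796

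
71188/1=71188   =  71188.00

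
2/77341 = 2/77341  =  0.00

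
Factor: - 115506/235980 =  -  2^(-1 ) *3^1*5^( - 1 )*19^ (-1 )*31^1 = - 93/190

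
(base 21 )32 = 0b1000001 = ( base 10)65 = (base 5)230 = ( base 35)1u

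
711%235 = 6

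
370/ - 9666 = - 1+4648/4833 = - 0.04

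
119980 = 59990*2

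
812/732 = 1+20/183 = 1.11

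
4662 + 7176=11838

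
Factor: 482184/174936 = 543/197 = 3^1*181^1*197^ ( - 1) 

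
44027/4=11006+3/4= 11006.75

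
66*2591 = 171006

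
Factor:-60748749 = - 3^2*6749861^1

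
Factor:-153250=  - 2^1*5^3*613^1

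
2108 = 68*31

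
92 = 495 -403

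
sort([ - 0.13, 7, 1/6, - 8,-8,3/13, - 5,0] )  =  [ - 8, - 8, - 5, - 0.13,0, 1/6,3/13,7] 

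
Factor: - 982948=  - 2^2*31^1*7927^1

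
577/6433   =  577/6433 = 0.09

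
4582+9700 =14282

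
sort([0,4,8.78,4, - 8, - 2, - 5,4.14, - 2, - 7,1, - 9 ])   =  [ - 9,-8, - 7, - 5, - 2,- 2 , 0, 1, 4,4,4.14, 8.78] 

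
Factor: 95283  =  3^3*3529^1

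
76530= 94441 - 17911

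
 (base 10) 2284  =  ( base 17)7F6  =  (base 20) 5e4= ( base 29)2km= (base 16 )8ec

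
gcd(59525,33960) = 5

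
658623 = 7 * 94089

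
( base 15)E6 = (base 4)3120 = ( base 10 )216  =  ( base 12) 160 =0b11011000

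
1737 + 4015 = 5752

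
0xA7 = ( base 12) 11b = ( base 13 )CB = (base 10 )167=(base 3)20012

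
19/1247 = 19/1247 = 0.02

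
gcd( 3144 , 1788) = 12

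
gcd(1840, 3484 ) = 4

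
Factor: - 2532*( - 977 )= 2473764  =  2^2*3^1*211^1*977^1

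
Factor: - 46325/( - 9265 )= 5^1 =5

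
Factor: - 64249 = - 47^1*1367^1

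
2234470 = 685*3262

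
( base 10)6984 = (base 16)1B48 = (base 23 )d4f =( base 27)9fi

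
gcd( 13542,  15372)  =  366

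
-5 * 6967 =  - 34835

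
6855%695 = 600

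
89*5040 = 448560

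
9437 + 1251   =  10688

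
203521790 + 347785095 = 551306885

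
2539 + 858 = 3397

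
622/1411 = 622/1411 = 0.44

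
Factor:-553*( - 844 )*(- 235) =-2^2*5^1*7^1*47^1 * 79^1*211^1 = -109682020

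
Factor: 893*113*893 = 19^2*47^2*113^1= 90111737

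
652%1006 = 652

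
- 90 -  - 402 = 312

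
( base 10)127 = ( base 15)87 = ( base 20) 67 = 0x7F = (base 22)5H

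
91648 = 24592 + 67056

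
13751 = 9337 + 4414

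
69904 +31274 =101178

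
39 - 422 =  - 383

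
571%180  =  31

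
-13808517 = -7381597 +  - 6426920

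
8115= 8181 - 66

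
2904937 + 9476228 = 12381165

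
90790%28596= 5002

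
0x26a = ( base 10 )618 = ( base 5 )4433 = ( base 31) JT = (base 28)m2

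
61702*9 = 555318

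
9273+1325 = 10598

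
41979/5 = 41979/5 = 8395.80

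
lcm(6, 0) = 0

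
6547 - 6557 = - 10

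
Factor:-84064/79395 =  - 2^5*3^(-1)*5^ (-1 ) *37^1*67^( - 1) * 71^1*79^( - 1) 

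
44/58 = 22/29 = 0.76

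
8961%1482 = 69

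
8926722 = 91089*98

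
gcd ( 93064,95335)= 1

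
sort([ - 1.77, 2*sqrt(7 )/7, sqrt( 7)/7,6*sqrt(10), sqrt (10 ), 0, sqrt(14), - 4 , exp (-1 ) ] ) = [-4, - 1.77, 0 , exp(-1), sqrt( 7 ) /7, 2*sqrt (7)/7, sqrt(10), sqrt (14), 6 * sqrt( 10) ]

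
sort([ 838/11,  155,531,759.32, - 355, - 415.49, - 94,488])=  [ - 415.49, - 355, - 94,838/11 , 155,488,531, 759.32]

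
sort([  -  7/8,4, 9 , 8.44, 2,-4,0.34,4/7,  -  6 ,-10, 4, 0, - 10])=[-10, - 10 ,-6,-4, - 7/8,0,0.34,  4/7, 2, 4 , 4,8.44, 9]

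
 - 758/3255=  -  1 + 2497/3255= - 0.23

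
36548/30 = 18274/15=1218.27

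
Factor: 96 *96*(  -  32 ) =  - 294912 = - 2^15*3^2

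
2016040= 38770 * 52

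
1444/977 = 1 +467/977  =  1.48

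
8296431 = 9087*913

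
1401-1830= -429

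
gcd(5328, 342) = 18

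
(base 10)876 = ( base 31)s8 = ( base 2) 1101101100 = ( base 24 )1CC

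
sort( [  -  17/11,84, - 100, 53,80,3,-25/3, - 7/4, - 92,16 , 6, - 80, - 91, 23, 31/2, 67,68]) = [-100, - 92, - 91, - 80, - 25/3, - 7/4,- 17/11, 3,6,31/2, 16,23,53,67, 68  ,  80,  84]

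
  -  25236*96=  - 2422656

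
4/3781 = 4/3781 =0.00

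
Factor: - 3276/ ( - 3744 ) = 2^ ( - 3) *7^1 = 7/8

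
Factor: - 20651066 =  - 2^1*101^1*102233^1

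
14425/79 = 14425/79 = 182.59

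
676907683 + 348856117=1025763800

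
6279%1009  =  225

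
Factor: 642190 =2^1*5^1*149^1*431^1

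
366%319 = 47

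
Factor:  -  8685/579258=- 965/64362=-  2^( - 1 )*3^(-1)*5^1*17^( - 1 )*193^1*631^(  -  1 ) 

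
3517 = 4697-1180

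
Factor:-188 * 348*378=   -  2^5*3^4*7^1*29^1*47^1 = - 24730272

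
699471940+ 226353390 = 925825330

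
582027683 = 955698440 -373670757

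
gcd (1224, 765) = 153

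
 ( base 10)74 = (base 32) 2a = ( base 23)35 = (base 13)59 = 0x4a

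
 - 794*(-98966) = 78579004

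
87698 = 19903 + 67795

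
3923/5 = 784 + 3/5 = 784.60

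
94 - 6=88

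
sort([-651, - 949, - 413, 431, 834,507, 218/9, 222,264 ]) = [ - 949, - 651, - 413,218/9,222, 264,431,507, 834 ] 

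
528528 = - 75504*(-7) 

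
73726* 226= 16662076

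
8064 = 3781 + 4283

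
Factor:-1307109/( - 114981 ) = 167^1*2609^1*38327^( - 1) = 435703/38327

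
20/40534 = 10/20267 = 0.00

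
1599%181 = 151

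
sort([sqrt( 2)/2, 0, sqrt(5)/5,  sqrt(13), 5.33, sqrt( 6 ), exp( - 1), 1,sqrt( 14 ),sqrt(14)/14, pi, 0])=[ 0,0, sqrt( 14 ) /14, exp (- 1), sqrt(5)/5, sqrt(2 ) /2, 1, sqrt(6), pi, sqrt( 13), sqrt( 14) , 5.33 ] 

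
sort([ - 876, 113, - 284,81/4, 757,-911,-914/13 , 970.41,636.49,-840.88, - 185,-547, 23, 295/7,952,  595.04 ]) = [ - 911 , - 876, - 840.88, - 547, - 284, - 185,-914/13,  81/4,23,295/7, 113, 595.04, 636.49, 757,  952, 970.41 ]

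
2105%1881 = 224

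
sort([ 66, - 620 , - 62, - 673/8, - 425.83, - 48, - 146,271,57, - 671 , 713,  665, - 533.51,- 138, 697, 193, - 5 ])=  [ - 671, - 620 ,  -  533.51, - 425.83, - 146, - 138, - 673/8, - 62, - 48, - 5, 57, 66, 193,  271, 665,697, 713 ]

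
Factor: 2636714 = 2^1*89^1*14813^1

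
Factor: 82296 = 2^3*3^4*127^1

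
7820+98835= 106655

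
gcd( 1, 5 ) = 1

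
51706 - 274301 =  - 222595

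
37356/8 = 4669+1/2 = 4669.50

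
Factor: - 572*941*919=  - 494653588 =- 2^2*11^1*13^1*919^1*941^1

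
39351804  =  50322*782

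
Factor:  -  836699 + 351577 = -485122 = - 2^1*11^1 * 22051^1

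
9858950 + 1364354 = 11223304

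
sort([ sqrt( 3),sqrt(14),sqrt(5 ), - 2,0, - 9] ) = [-9, - 2, 0, sqrt(3),sqrt( 5 ), sqrt(14)] 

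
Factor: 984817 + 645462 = 7^5*97^1= 1630279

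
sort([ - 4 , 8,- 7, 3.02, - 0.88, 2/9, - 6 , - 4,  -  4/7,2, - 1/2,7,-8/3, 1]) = [ - 7,-6, - 4, - 4 , - 8/3, - 0.88, - 4/7, - 1/2,2/9,1, 2,3.02,7,8]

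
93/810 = 31/270 = 0.11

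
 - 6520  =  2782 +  - 9302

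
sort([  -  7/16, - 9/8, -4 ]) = [ - 4, - 9/8, -7/16] 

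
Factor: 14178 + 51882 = 2^2 * 3^2*5^1*367^1 = 66060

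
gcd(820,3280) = 820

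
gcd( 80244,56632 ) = 4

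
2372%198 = 194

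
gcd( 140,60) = 20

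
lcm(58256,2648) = 58256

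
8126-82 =8044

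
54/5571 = 6/619 =0.01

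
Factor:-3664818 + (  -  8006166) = -11670984 = - 2^3 * 3^2*13^1*37^1*337^1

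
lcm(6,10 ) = 30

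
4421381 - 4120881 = 300500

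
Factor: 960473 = 31^1 * 30983^1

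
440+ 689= 1129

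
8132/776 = 2033/194 = 10.48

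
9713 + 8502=18215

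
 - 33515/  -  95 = 6703/19 = 352.79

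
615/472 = 1+143/472 = 1.30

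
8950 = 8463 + 487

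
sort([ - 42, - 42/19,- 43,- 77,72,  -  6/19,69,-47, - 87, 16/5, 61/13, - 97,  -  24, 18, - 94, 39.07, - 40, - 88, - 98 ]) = [ - 98,-97,-94, - 88, - 87, - 77, - 47 , - 43 , - 42,-40, - 24, - 42/19, - 6/19,  16/5,  61/13,18,39.07, 69, 72 ] 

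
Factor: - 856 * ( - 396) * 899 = 2^5*3^2*11^1*29^1 * 31^1 * 107^1 = 304739424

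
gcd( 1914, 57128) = 2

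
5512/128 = 689/16  =  43.06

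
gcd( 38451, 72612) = 3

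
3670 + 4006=7676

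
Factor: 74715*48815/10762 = 2^ ( - 1 )*3^1*5^2*13^1*17^1 *293^1*751^1*5381^( - 1 ) =3647212725/10762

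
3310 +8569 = 11879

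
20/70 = 2/7 = 0.29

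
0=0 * 28366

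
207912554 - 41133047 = 166779507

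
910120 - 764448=145672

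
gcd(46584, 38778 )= 6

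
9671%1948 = 1879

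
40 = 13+27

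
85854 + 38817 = 124671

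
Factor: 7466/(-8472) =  - 3733/4236 = -2^ ( - 2 )*3^(- 1)*353^( - 1)*3733^1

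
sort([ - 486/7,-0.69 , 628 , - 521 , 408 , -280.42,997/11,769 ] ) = [ - 521,-280.42 , - 486/7, - 0.69, 997/11 , 408, 628, 769]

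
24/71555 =24/71555 = 0.00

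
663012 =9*73668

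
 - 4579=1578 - 6157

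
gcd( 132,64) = 4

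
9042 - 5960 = 3082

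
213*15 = 3195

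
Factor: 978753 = 3^1*326251^1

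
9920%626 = 530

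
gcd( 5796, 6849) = 9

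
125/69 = 125/69= 1.81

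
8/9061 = 8/9061 = 0.00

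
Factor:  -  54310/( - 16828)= 2^(-1)*5^1*7^( - 1)*601^( - 1)*5431^1 = 27155/8414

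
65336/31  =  65336/31=2107.61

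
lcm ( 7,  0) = 0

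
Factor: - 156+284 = 128 =2^7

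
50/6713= 50/6713 = 0.01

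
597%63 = 30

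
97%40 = 17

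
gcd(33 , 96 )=3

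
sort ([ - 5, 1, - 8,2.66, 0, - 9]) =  [ - 9, - 8, - 5,0,1,2.66]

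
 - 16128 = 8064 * ( - 2)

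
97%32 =1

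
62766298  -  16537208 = 46229090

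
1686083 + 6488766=8174849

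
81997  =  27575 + 54422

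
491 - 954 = - 463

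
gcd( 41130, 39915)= 45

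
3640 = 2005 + 1635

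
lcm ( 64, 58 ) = 1856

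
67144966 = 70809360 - 3664394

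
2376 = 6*396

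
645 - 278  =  367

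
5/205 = 1/41 = 0.02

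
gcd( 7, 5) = 1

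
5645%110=35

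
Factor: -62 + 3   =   - 59^1 = -59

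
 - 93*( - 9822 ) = 913446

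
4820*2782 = 13409240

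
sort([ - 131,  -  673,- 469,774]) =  [ -673, -469,  -  131, 774]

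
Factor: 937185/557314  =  2^( - 1)*3^1 * 5^1*43^1 * 59^( - 1 )* 1453^1*4723^( - 1)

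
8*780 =6240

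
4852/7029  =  4852/7029 = 0.69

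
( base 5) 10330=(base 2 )1011001011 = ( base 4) 23023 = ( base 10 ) 715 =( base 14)391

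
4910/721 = 4910/721= 6.81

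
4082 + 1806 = 5888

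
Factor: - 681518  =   - 2^1*293^1  *1163^1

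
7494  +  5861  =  13355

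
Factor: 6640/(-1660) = -2^2 = - 4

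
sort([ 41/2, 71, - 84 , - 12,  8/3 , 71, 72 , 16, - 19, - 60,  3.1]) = [- 84 , - 60, - 19, - 12,8/3,3.1,16, 41/2, 71,71, 72]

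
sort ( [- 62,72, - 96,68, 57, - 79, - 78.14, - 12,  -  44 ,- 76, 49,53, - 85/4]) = [ - 96, - 79, - 78.14, - 76, - 62, - 44, - 85/4, - 12,49,53,57,68, 72] 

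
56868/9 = 6318 + 2/3 = 6318.67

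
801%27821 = 801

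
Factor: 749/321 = 7/3  =  3^(-1)*7^1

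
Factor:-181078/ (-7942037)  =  2^1 * 37^1*431^( - 1) * 2447^1*18427^(-1) 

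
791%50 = 41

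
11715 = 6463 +5252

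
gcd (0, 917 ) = 917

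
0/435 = 0=0.00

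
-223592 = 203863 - 427455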